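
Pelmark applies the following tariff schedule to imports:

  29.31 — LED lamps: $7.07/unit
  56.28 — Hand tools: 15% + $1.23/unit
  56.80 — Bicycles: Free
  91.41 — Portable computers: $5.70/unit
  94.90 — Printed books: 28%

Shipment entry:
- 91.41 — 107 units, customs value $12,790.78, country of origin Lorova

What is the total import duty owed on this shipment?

$609.90

Line 1 (91.41, Lorova, 107 units, $12,790.78):
Base rate for 91.41 is $5.70/unit.
Duty = 107 × $5.70 = $609.90.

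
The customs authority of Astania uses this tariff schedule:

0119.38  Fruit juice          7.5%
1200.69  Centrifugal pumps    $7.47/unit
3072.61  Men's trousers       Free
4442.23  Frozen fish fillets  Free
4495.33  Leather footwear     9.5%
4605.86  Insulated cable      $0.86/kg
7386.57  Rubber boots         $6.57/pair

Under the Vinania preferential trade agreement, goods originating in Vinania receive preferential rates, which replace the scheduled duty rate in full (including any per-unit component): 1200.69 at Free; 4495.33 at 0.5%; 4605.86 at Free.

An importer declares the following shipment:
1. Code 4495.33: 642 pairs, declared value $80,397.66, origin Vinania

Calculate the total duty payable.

Line 1 (4495.33, Vinania, 642 pairs, $80,397.66):
Base rate for 4495.33 is 9.5%.
Origin Vinania qualifies under the Astania–Vinania agreement and 4495.33 is covered: preferential rate 0.5% applies instead.
Duty = $80,397.66 × 0.5% = $401.99.

$401.99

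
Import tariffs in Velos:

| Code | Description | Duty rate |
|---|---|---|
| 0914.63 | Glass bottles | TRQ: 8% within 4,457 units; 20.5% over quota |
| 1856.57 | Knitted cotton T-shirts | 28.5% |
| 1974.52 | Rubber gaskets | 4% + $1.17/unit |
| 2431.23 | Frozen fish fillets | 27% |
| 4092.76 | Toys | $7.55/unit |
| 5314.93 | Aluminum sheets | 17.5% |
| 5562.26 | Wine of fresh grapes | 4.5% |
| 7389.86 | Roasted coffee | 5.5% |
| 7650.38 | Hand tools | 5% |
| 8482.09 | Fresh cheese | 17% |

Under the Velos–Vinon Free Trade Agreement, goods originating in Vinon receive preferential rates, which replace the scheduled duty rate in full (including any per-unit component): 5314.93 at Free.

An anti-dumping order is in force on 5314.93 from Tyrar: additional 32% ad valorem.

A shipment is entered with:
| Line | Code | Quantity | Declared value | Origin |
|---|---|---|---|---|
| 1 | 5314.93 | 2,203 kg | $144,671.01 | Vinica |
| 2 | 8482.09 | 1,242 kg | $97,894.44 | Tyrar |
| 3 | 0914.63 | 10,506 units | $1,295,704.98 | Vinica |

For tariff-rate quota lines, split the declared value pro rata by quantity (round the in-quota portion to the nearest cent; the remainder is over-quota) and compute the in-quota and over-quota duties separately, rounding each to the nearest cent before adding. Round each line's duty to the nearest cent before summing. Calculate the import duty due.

$238,868.77

Line 1 (5314.93, Vinica, 2,203 kg, $144,671.01):
Base rate for 5314.93 is 17.5%.
5314.93 has an FTA preferential rate, but origin Vinica is not Vinon; base rate stands.
The additional-duty order on 5314.93 targets Tyrar, not Vinica; it does not apply.
Duty = $144,671.01 × 17.5% = $25,317.43.
Line 2 (8482.09, Tyrar, 1,242 kg, $97,894.44):
Base rate for 8482.09 is 17%.
Duty = $97,894.44 × 17% = $16,642.05.
Line 3 (0914.63, Vinica, 10,506 units, $1,295,704.98):
Code 0914.63 is under a tariff-rate quota (threshold 4,457 units). In-quota: 4,457 units at 8%; over-quota: 6,049 units at 20.5%.
Pro-rata value split: in-quota = $1,295,704.98 × 4,457/10,506 = $549,681.81; over-quota = $1,295,704.98 − $549,681.81 = $746,023.17.
In-quota duty = $549,681.81 × 8% = $43,974.54. Over-quota duty = $746,023.17 × 20.5% = $152,934.75.
Line duty = $43,974.54 + $152,934.75 = $196,909.29.
Total = $25,317.43 + $16,642.05 + $196,909.29 = $238,868.77.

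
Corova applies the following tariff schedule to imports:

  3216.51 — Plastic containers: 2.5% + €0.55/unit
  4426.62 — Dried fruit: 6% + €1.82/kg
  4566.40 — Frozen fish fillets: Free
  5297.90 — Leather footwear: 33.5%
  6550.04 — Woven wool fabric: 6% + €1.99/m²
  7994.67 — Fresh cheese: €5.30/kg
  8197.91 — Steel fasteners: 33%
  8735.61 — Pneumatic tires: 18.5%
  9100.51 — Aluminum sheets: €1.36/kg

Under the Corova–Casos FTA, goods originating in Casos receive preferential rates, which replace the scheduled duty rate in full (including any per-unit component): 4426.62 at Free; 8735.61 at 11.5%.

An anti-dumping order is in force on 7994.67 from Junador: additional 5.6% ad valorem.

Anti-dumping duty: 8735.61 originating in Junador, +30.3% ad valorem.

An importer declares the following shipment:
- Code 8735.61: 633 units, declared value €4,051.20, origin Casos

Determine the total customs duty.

Line 1 (8735.61, Casos, 633 units, €4,051.20):
Base rate for 8735.61 is 18.5%.
Origin Casos qualifies under the Corova–Casos agreement and 8735.61 is covered: preferential rate 11.5% applies instead.
The additional-duty order on 8735.61 targets Junador, not Casos; it does not apply.
Duty = €4,051.20 × 11.5% = €465.89.

€465.89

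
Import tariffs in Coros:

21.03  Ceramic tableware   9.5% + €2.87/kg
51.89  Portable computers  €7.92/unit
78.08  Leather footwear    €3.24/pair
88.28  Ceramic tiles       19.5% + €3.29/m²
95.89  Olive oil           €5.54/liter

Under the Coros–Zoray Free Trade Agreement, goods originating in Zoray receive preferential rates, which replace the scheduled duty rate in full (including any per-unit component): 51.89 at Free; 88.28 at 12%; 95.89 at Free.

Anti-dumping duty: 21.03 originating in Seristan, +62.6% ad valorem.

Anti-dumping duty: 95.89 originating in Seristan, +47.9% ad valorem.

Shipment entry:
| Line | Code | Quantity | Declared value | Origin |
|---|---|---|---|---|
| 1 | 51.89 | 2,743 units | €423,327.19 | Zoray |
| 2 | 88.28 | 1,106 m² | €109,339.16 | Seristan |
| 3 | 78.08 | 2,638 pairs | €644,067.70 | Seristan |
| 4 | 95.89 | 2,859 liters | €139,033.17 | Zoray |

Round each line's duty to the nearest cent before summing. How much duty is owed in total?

Line 1 (51.89, Zoray, 2,743 units, €423,327.19):
Base rate for 51.89 is €7.92/unit.
Origin Zoray qualifies under the Coros–Zoray agreement and 51.89 is covered: preferential rate Free applies instead.
Duty = €423,327.19 × 0% = €0.00.
Line 2 (88.28, Seristan, 1,106 m², €109,339.16):
Base rate for 88.28 is 19.5% + €3.29/m².
88.28 has an FTA preferential rate, but origin Seristan is not Zoray; base rate stands.
Duty = €109,339.16 × 19.5% + 1,106 × €3.29 = €24,959.88.
Line 3 (78.08, Seristan, 2,638 pairs, €644,067.70):
Base rate for 78.08 is €3.24/pair.
Duty = 2,638 × €3.24 = €8,547.12.
Line 4 (95.89, Zoray, 2,859 liters, €139,033.17):
Base rate for 95.89 is €5.54/liter.
Origin Zoray qualifies under the Coros–Zoray agreement and 95.89 is covered: preferential rate Free applies instead.
The additional-duty order on 95.89 targets Seristan, not Zoray; it does not apply.
Duty = €139,033.17 × 0% = €0.00.
Total = €0.00 + €24,959.88 + €8,547.12 + €0.00 = €33,507.00.

€33,507.00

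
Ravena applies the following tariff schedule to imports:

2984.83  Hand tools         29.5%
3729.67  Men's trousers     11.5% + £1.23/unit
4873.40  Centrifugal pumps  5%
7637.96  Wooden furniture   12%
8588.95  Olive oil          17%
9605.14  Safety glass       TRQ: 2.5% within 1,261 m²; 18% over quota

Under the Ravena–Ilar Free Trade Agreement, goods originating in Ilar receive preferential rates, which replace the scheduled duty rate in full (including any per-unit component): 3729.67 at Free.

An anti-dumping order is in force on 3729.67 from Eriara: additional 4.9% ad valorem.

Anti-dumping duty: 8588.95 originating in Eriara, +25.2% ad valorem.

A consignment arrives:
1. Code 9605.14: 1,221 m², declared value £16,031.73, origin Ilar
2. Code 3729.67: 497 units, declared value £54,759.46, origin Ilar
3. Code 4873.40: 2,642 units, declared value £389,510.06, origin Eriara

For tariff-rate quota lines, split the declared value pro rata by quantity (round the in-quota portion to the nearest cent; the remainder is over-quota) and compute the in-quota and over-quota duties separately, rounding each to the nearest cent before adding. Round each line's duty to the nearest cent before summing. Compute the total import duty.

£19,876.29

Line 1 (9605.14, Ilar, 1,221 m², £16,031.73):
Code 9605.14 is under a tariff-rate quota (threshold 1,261 m²). Quantity 1,221 m² is within the quota, so the in-quota rate 2.5% applies to the full value.
Duty = £16,031.73 × 2.5% = £400.79.
Line 2 (3729.67, Ilar, 497 units, £54,759.46):
Base rate for 3729.67 is 11.5% + £1.23/unit.
Origin Ilar qualifies under the Ravena–Ilar agreement and 3729.67 is covered: preferential rate Free applies instead.
The additional-duty order on 3729.67 targets Eriara, not Ilar; it does not apply.
Duty = £54,759.46 × 0% = £0.00.
Line 3 (4873.40, Eriara, 2,642 units, £389,510.06):
Base rate for 4873.40 is 5%.
Duty = £389,510.06 × 5% = £19,475.50.
Total = £400.79 + £0.00 + £19,475.50 = £19,876.29.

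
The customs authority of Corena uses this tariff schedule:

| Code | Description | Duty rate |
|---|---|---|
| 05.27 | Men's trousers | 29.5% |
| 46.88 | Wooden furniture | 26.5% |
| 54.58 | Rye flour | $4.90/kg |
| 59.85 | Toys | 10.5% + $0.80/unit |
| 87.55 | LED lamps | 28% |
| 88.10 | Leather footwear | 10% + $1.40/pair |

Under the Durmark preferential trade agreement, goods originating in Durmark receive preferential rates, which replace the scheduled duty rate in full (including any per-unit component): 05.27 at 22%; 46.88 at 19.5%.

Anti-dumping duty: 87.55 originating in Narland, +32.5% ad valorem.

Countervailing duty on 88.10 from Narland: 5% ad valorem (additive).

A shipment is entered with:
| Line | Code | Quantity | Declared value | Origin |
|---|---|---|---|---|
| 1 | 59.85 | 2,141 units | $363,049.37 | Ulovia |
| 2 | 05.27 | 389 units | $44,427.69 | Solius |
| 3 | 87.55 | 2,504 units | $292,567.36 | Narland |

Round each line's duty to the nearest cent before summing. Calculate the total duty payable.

$229,942.40

Line 1 (59.85, Ulovia, 2,141 units, $363,049.37):
Base rate for 59.85 is 10.5% + $0.80/unit.
Duty = $363,049.37 × 10.5% + 2,141 × $0.80 = $39,832.98.
Line 2 (05.27, Solius, 389 units, $44,427.69):
Base rate for 05.27 is 29.5%.
05.27 has an FTA preferential rate, but origin Solius is not Durmark; base rate stands.
Duty = $44,427.69 × 29.5% = $13,106.17.
Line 3 (87.55, Narland, 2,504 units, $292,567.36):
Base rate for 87.55 is 28%.
Additional duty on 87.55 from Narland: +32.5%. Applied ad valorem rate: 28% + 32.5% = 60.5%.
Duty = $292,567.36 × 60.5% = $177,003.25.
Total = $39,832.98 + $13,106.17 + $177,003.25 = $229,942.40.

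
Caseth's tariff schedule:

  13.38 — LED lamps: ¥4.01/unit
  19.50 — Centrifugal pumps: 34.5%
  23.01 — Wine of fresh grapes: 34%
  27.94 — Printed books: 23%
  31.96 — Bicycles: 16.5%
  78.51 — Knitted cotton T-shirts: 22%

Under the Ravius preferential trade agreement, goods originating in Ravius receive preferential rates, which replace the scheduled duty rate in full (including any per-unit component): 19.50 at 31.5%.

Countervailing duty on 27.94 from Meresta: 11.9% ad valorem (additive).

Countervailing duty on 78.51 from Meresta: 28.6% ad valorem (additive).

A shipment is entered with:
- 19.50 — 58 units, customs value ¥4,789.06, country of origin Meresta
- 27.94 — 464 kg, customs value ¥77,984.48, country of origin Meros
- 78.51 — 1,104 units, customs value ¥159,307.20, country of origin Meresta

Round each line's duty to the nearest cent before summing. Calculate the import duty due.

¥100,198.10

Line 1 (19.50, Meresta, 58 units, ¥4,789.06):
Base rate for 19.50 is 34.5%.
19.50 has an FTA preferential rate, but origin Meresta is not Ravius; base rate stands.
Duty = ¥4,789.06 × 34.5% = ¥1,652.23.
Line 2 (27.94, Meros, 464 kg, ¥77,984.48):
Base rate for 27.94 is 23%.
The additional-duty order on 27.94 targets Meresta, not Meros; it does not apply.
Duty = ¥77,984.48 × 23% = ¥17,936.43.
Line 3 (78.51, Meresta, 1,104 units, ¥159,307.20):
Base rate for 78.51 is 22%.
Additional duty on 78.51 from Meresta: +28.6%. Applied ad valorem rate: 22% + 28.6% = 50.6%.
Duty = ¥159,307.20 × 50.6% = ¥80,609.44.
Total = ¥1,652.23 + ¥17,936.43 + ¥80,609.44 = ¥100,198.10.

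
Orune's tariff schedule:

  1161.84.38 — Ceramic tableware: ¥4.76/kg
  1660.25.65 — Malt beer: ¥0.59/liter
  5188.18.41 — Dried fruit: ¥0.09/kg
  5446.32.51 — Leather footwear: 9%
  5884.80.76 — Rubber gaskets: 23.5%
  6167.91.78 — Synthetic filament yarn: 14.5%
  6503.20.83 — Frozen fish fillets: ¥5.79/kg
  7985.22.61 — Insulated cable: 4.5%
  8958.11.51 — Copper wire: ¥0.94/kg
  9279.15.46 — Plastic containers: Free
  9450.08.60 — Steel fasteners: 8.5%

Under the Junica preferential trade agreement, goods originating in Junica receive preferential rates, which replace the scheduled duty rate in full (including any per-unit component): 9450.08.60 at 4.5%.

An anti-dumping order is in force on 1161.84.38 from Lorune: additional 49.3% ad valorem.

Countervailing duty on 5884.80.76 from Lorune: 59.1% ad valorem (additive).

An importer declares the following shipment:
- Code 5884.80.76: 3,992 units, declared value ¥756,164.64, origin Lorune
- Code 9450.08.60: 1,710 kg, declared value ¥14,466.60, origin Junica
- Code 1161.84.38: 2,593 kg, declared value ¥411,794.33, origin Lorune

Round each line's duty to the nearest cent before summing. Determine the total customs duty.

¥840,600.27

Line 1 (5884.80.76, Lorune, 3,992 units, ¥756,164.64):
Base rate for 5884.80.76 is 23.5%.
Additional duty on 5884.80.76 from Lorune: +59.1%. Applied ad valorem rate: 23.5% + 59.1% = 82.6%.
Duty = ¥756,164.64 × 82.6% = ¥624,591.99.
Line 2 (9450.08.60, Junica, 1,710 kg, ¥14,466.60):
Base rate for 9450.08.60 is 8.5%.
Origin Junica qualifies under the Orune–Junica agreement and 9450.08.60 is covered: preferential rate 4.5% applies instead.
Duty = ¥14,466.60 × 4.5% = ¥651.00.
Line 3 (1161.84.38, Lorune, 2,593 kg, ¥411,794.33):
Base rate for 1161.84.38 is ¥4.76/kg.
Additional duty on 1161.84.38 from Lorune: +49.3% ad valorem. Applied ad valorem rate = 49.3%.
Duty = ¥411,794.33 × 49.3% + 2,593 × ¥4.76 = ¥215,357.28.
Total = ¥624,591.99 + ¥651.00 + ¥215,357.28 = ¥840,600.27.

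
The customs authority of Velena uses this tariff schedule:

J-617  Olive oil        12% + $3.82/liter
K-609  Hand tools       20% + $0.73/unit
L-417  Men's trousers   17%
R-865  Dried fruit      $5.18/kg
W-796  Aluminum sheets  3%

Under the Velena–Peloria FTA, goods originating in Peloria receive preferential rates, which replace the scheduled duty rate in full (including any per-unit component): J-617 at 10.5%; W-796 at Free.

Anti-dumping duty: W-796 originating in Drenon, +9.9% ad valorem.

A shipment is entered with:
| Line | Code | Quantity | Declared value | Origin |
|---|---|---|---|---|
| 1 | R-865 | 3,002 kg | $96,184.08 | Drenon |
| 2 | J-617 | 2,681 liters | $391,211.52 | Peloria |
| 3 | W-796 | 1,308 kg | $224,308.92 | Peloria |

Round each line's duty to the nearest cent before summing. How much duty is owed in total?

Line 1 (R-865, Drenon, 3,002 kg, $96,184.08):
Base rate for R-865 is $5.18/kg.
Duty = 3,002 × $5.18 = $15,550.36.
Line 2 (J-617, Peloria, 2,681 liters, $391,211.52):
Base rate for J-617 is 12% + $3.82/liter.
Origin Peloria qualifies under the Velena–Peloria agreement and J-617 is covered: preferential rate 10.5% applies instead.
Duty = $391,211.52 × 10.5% = $41,077.21.
Line 3 (W-796, Peloria, 1,308 kg, $224,308.92):
Base rate for W-796 is 3%.
Origin Peloria qualifies under the Velena–Peloria agreement and W-796 is covered: preferential rate Free applies instead.
The additional-duty order on W-796 targets Drenon, not Peloria; it does not apply.
Duty = $224,308.92 × 0% = $0.00.
Total = $15,550.36 + $41,077.21 + $0.00 = $56,627.57.

$56,627.57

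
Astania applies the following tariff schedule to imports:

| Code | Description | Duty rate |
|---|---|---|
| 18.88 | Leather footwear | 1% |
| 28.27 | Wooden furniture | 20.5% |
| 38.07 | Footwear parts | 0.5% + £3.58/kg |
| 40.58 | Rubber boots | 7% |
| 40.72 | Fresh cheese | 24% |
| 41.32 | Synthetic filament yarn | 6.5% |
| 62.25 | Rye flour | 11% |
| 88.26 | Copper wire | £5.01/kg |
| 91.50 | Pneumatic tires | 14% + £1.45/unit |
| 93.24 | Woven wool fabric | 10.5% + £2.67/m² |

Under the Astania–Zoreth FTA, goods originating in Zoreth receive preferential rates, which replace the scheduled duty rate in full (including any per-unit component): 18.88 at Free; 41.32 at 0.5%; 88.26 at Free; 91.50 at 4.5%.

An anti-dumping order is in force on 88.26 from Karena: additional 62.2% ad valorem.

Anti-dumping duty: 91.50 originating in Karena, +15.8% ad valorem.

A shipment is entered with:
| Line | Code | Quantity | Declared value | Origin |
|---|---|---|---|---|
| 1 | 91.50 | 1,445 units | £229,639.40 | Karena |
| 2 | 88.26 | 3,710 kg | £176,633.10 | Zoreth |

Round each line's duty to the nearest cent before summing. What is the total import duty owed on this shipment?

Line 1 (91.50, Karena, 1,445 units, £229,639.40):
Base rate for 91.50 is 14% + £1.45/unit.
91.50 has an FTA preferential rate, but origin Karena is not Zoreth; base rate stands.
Additional duty on 91.50 from Karena: +15.8%. Applied ad valorem rate: 14% + 15.8% = 29.8%.
Duty = £229,639.40 × 29.8% + 1,445 × £1.45 = £70,527.79.
Line 2 (88.26, Zoreth, 3,710 kg, £176,633.10):
Base rate for 88.26 is £5.01/kg.
Origin Zoreth qualifies under the Astania–Zoreth agreement and 88.26 is covered: preferential rate Free applies instead.
The additional-duty order on 88.26 targets Karena, not Zoreth; it does not apply.
Duty = £176,633.10 × 0% = £0.00.
Total = £70,527.79 + £0.00 = £70,527.79.

£70,527.79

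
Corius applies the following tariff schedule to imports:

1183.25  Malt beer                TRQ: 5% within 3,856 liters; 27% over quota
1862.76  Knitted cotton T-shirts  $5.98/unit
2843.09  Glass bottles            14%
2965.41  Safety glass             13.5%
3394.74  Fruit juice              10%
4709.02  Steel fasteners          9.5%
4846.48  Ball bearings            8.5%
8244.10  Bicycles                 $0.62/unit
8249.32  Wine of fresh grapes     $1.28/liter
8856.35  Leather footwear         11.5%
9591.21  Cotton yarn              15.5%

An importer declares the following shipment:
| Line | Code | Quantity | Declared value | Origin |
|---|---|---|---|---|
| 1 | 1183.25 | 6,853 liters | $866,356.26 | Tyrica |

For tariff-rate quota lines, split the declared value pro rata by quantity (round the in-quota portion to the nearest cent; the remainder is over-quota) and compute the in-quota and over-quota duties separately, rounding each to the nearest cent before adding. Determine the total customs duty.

Line 1 (1183.25, Tyrica, 6,853 liters, $866,356.26):
Code 1183.25 is under a tariff-rate quota (threshold 3,856 liters). In-quota: 3,856 liters at 5%; over-quota: 2,997 liters at 27%.
Pro-rata value split: in-quota = $866,356.26 × 3,856/6,853 = $487,475.52; over-quota = $866,356.26 − $487,475.52 = $378,880.74.
In-quota duty = $487,475.52 × 5% = $24,373.78. Over-quota duty = $378,880.74 × 27% = $102,297.80.
Line duty = $24,373.78 + $102,297.80 = $126,671.58.

$126,671.58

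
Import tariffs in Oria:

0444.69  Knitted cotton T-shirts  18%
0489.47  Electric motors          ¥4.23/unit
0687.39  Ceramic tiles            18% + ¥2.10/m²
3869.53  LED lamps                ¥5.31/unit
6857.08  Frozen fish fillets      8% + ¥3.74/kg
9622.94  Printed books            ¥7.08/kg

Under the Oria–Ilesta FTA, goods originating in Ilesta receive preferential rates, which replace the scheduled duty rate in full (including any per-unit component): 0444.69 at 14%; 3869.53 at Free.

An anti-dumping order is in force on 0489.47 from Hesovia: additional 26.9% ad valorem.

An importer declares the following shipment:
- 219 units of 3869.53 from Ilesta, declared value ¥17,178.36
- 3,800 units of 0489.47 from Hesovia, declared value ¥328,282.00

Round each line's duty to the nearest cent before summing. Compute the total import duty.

¥104,381.86

Line 1 (3869.53, Ilesta, 219 units, ¥17,178.36):
Base rate for 3869.53 is ¥5.31/unit.
Origin Ilesta qualifies under the Oria–Ilesta agreement and 3869.53 is covered: preferential rate Free applies instead.
Duty = ¥17,178.36 × 0% = ¥0.00.
Line 2 (0489.47, Hesovia, 3,800 units, ¥328,282.00):
Base rate for 0489.47 is ¥4.23/unit.
Additional duty on 0489.47 from Hesovia: +26.9% ad valorem. Applied ad valorem rate = 26.9%.
Duty = ¥328,282.00 × 26.9% + 3,800 × ¥4.23 = ¥104,381.86.
Total = ¥0.00 + ¥104,381.86 = ¥104,381.86.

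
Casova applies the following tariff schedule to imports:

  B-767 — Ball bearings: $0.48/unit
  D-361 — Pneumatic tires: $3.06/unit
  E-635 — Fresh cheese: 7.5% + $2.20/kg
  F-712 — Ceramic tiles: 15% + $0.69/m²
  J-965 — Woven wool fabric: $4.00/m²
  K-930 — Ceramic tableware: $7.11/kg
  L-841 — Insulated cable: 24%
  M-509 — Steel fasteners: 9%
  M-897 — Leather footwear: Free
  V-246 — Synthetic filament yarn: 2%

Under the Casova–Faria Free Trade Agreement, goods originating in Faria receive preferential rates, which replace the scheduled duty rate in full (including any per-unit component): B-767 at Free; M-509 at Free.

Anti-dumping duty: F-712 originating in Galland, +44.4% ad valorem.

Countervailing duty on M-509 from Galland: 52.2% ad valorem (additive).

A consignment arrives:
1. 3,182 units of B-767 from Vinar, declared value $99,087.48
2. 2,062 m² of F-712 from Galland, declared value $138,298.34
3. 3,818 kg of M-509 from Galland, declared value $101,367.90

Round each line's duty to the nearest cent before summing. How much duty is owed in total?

Line 1 (B-767, Vinar, 3,182 units, $99,087.48):
Base rate for B-767 is $0.48/unit.
B-767 has an FTA preferential rate, but origin Vinar is not Faria; base rate stands.
Duty = 3,182 × $0.48 = $1,527.36.
Line 2 (F-712, Galland, 2,062 m², $138,298.34):
Base rate for F-712 is 15% + $0.69/m².
Additional duty on F-712 from Galland: +44.4%. Applied ad valorem rate: 15% + 44.4% = 59.4%.
Duty = $138,298.34 × 59.4% + 2,062 × $0.69 = $83,571.99.
Line 3 (M-509, Galland, 3,818 kg, $101,367.90):
Base rate for M-509 is 9%.
M-509 has an FTA preferential rate, but origin Galland is not Faria; base rate stands.
Additional duty on M-509 from Galland: +52.2%. Applied ad valorem rate: 9% + 52.2% = 61.2%.
Duty = $101,367.90 × 61.2% = $62,037.15.
Total = $1,527.36 + $83,571.99 + $62,037.15 = $147,136.50.

$147,136.50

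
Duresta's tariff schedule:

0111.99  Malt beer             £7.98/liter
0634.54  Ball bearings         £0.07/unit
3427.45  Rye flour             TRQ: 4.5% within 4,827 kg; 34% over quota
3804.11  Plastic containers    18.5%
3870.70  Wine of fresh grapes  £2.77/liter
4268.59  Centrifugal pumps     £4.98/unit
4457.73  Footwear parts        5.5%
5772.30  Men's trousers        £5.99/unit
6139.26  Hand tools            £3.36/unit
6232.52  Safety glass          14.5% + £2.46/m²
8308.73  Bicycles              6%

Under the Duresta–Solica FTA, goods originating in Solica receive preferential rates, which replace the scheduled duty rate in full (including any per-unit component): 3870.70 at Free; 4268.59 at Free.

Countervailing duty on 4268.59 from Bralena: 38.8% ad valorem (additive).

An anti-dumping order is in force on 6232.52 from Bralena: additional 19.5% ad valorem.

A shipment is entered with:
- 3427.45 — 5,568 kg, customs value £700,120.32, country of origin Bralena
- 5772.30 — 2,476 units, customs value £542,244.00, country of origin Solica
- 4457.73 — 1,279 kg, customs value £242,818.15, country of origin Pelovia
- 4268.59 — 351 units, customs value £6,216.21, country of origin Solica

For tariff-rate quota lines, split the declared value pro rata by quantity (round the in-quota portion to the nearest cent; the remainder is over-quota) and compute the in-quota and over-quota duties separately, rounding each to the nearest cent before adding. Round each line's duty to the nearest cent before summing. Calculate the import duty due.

£87,177.79

Line 1 (3427.45, Bralena, 5,568 kg, £700,120.32):
Code 3427.45 is under a tariff-rate quota (threshold 4,827 kg). In-quota: 4,827 kg at 4.5%; over-quota: 741 kg at 34%.
Pro-rata value split: in-quota = £700,120.32 × 4,827/5,568 = £606,946.98; over-quota = £700,120.32 − £606,946.98 = £93,173.34.
In-quota duty = £606,946.98 × 4.5% = £27,312.61. Over-quota duty = £93,173.34 × 34% = £31,678.94.
Line duty = £27,312.61 + £31,678.94 = £58,991.55.
Line 2 (5772.30, Solica, 2,476 units, £542,244.00):
Base rate for 5772.30 is £5.99/unit.
Origin Solica is the FTA partner but 5772.30 is not on the preference list; base rate stands.
Duty = 2,476 × £5.99 = £14,831.24.
Line 3 (4457.73, Pelovia, 1,279 kg, £242,818.15):
Base rate for 4457.73 is 5.5%.
Duty = £242,818.15 × 5.5% = £13,355.00.
Line 4 (4268.59, Solica, 351 units, £6,216.21):
Base rate for 4268.59 is £4.98/unit.
Origin Solica qualifies under the Duresta–Solica agreement and 4268.59 is covered: preferential rate Free applies instead.
The additional-duty order on 4268.59 targets Bralena, not Solica; it does not apply.
Duty = £6,216.21 × 0% = £0.00.
Total = £58,991.55 + £14,831.24 + £13,355.00 + £0.00 = £87,177.79.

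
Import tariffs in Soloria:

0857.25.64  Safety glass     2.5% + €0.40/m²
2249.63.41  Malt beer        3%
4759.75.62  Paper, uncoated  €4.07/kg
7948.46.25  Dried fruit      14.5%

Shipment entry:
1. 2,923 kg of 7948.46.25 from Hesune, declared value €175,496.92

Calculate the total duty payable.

€25,447.05

Line 1 (7948.46.25, Hesune, 2,923 kg, €175,496.92):
Base rate for 7948.46.25 is 14.5%.
Duty = €175,496.92 × 14.5% = €25,447.05.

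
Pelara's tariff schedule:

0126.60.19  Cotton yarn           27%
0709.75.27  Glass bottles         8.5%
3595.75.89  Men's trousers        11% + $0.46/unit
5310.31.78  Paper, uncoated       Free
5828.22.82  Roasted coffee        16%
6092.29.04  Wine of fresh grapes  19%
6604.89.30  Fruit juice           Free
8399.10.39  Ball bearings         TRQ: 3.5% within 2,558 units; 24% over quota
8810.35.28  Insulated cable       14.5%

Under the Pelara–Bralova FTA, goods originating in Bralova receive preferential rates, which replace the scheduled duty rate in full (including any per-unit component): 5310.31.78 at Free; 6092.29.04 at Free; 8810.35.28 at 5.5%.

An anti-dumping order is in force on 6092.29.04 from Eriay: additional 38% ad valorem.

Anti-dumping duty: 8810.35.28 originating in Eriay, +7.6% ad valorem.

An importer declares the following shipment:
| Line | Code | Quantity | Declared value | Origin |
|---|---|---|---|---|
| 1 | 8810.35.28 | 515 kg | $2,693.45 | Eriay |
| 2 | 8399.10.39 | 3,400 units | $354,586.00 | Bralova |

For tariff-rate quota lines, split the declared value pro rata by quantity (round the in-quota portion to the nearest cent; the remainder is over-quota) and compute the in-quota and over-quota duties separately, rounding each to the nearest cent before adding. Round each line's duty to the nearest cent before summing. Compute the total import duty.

Line 1 (8810.35.28, Eriay, 515 kg, $2,693.45):
Base rate for 8810.35.28 is 14.5%.
8810.35.28 has an FTA preferential rate, but origin Eriay is not Bralova; base rate stands.
Additional duty on 8810.35.28 from Eriay: +7.6%. Applied ad valorem rate: 14.5% + 7.6% = 22.1%.
Duty = $2,693.45 × 22.1% = $595.25.
Line 2 (8399.10.39, Bralova, 3,400 units, $354,586.00):
Code 8399.10.39 is under a tariff-rate quota (threshold 2,558 units). In-quota: 2,558 units at 3.5%; over-quota: 842 units at 24%.
Pro-rata value split: in-quota = $354,586.00 × 2,558/3,400 = $266,773.82; over-quota = $354,586.00 − $266,773.82 = $87,812.18.
In-quota duty = $266,773.82 × 3.5% = $9,337.08. Over-quota duty = $87,812.18 × 24% = $21,074.92.
Line duty = $9,337.08 + $21,074.92 = $30,412.00.
Total = $595.25 + $30,412.00 = $31,007.25.

$31,007.25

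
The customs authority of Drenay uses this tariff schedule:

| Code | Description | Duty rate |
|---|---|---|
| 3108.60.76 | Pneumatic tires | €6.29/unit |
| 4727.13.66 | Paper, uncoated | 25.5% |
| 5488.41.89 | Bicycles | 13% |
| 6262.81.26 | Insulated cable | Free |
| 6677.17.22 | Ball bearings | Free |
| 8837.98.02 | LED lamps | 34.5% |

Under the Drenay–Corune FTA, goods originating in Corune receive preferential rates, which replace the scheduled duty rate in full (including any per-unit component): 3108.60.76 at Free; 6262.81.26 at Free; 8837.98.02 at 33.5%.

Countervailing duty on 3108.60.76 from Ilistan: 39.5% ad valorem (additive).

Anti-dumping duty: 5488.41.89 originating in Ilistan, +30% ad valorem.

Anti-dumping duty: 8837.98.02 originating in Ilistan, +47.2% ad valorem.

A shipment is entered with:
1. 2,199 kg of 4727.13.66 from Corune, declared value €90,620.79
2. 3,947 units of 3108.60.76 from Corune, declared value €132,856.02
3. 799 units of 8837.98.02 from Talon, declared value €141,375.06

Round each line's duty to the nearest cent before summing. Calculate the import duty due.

€71,882.70

Line 1 (4727.13.66, Corune, 2,199 kg, €90,620.79):
Base rate for 4727.13.66 is 25.5%.
Origin Corune is the FTA partner but 4727.13.66 is not on the preference list; base rate stands.
Duty = €90,620.79 × 25.5% = €23,108.30.
Line 2 (3108.60.76, Corune, 3,947 units, €132,856.02):
Base rate for 3108.60.76 is €6.29/unit.
Origin Corune qualifies under the Drenay–Corune agreement and 3108.60.76 is covered: preferential rate Free applies instead.
The additional-duty order on 3108.60.76 targets Ilistan, not Corune; it does not apply.
Duty = €132,856.02 × 0% = €0.00.
Line 3 (8837.98.02, Talon, 799 units, €141,375.06):
Base rate for 8837.98.02 is 34.5%.
8837.98.02 has an FTA preferential rate, but origin Talon is not Corune; base rate stands.
The additional-duty order on 8837.98.02 targets Ilistan, not Talon; it does not apply.
Duty = €141,375.06 × 34.5% = €48,774.40.
Total = €23,108.30 + €0.00 + €48,774.40 = €71,882.70.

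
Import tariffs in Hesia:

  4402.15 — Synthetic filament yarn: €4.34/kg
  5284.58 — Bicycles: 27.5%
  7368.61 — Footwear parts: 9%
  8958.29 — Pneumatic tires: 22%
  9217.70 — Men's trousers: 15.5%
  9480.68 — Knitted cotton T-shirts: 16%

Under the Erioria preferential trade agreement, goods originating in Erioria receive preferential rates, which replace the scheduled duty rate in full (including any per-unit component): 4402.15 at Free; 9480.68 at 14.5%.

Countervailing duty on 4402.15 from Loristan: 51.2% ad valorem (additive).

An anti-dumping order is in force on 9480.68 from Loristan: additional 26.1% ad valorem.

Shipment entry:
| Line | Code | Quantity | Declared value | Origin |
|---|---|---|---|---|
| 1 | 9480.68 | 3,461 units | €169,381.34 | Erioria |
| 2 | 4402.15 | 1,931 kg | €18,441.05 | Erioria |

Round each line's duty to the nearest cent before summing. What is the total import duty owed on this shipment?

€24,560.29

Line 1 (9480.68, Erioria, 3,461 units, €169,381.34):
Base rate for 9480.68 is 16%.
Origin Erioria qualifies under the Hesia–Erioria agreement and 9480.68 is covered: preferential rate 14.5% applies instead.
The additional-duty order on 9480.68 targets Loristan, not Erioria; it does not apply.
Duty = €169,381.34 × 14.5% = €24,560.29.
Line 2 (4402.15, Erioria, 1,931 kg, €18,441.05):
Base rate for 4402.15 is €4.34/kg.
Origin Erioria qualifies under the Hesia–Erioria agreement and 4402.15 is covered: preferential rate Free applies instead.
The additional-duty order on 4402.15 targets Loristan, not Erioria; it does not apply.
Duty = €18,441.05 × 0% = €0.00.
Total = €24,560.29 + €0.00 = €24,560.29.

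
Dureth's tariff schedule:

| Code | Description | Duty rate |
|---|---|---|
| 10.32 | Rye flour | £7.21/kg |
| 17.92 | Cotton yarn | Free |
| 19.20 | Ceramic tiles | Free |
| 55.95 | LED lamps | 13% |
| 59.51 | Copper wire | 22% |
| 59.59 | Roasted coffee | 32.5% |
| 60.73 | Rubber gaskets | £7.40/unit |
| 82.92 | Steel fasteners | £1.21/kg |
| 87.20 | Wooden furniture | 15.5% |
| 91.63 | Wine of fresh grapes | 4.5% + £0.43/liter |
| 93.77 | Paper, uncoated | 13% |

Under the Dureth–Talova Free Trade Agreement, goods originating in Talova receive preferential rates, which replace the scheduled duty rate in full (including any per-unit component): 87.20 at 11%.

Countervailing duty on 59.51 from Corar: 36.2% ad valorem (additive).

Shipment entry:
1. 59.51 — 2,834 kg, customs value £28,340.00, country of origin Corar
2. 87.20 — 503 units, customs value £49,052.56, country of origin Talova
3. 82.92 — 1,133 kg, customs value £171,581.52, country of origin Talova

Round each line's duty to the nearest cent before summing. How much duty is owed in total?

Line 1 (59.51, Corar, 2,834 kg, £28,340.00):
Base rate for 59.51 is 22%.
Additional duty on 59.51 from Corar: +36.2%. Applied ad valorem rate: 22% + 36.2% = 58.2%.
Duty = £28,340.00 × 58.2% = £16,493.88.
Line 2 (87.20, Talova, 503 units, £49,052.56):
Base rate for 87.20 is 15.5%.
Origin Talova qualifies under the Dureth–Talova agreement and 87.20 is covered: preferential rate 11% applies instead.
Duty = £49,052.56 × 11% = £5,395.78.
Line 3 (82.92, Talova, 1,133 kg, £171,581.52):
Base rate for 82.92 is £1.21/kg.
Origin Talova is the FTA partner but 82.92 is not on the preference list; base rate stands.
Duty = 1,133 × £1.21 = £1,370.93.
Total = £16,493.88 + £5,395.78 + £1,370.93 = £23,260.59.

£23,260.59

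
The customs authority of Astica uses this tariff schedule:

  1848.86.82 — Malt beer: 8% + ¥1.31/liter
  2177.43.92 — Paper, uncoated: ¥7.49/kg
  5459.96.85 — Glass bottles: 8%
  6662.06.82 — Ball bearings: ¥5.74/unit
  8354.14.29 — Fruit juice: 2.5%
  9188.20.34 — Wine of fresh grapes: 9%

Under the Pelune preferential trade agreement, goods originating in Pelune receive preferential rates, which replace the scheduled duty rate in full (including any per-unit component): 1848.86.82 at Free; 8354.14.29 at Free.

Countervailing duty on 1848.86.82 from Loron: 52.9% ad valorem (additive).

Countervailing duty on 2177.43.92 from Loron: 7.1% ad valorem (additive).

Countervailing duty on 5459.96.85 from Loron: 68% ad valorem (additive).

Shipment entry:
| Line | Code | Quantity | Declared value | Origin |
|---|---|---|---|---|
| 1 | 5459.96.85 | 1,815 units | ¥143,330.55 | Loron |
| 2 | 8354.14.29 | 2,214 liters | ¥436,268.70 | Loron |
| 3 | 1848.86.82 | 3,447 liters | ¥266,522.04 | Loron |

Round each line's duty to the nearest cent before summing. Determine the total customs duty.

¥286,665.43

Line 1 (5459.96.85, Loron, 1,815 units, ¥143,330.55):
Base rate for 5459.96.85 is 8%.
Additional duty on 5459.96.85 from Loron: +68%. Applied ad valorem rate: 8% + 68% = 76%.
Duty = ¥143,330.55 × 76% = ¥108,931.22.
Line 2 (8354.14.29, Loron, 2,214 liters, ¥436,268.70):
Base rate for 8354.14.29 is 2.5%.
8354.14.29 has an FTA preferential rate, but origin Loron is not Pelune; base rate stands.
Duty = ¥436,268.70 × 2.5% = ¥10,906.72.
Line 3 (1848.86.82, Loron, 3,447 liters, ¥266,522.04):
Base rate for 1848.86.82 is 8% + ¥1.31/liter.
1848.86.82 has an FTA preferential rate, but origin Loron is not Pelune; base rate stands.
Additional duty on 1848.86.82 from Loron: +52.9%. Applied ad valorem rate: 8% + 52.9% = 60.9%.
Duty = ¥266,522.04 × 60.9% + 3,447 × ¥1.31 = ¥166,827.49.
Total = ¥108,931.22 + ¥10,906.72 + ¥166,827.49 = ¥286,665.43.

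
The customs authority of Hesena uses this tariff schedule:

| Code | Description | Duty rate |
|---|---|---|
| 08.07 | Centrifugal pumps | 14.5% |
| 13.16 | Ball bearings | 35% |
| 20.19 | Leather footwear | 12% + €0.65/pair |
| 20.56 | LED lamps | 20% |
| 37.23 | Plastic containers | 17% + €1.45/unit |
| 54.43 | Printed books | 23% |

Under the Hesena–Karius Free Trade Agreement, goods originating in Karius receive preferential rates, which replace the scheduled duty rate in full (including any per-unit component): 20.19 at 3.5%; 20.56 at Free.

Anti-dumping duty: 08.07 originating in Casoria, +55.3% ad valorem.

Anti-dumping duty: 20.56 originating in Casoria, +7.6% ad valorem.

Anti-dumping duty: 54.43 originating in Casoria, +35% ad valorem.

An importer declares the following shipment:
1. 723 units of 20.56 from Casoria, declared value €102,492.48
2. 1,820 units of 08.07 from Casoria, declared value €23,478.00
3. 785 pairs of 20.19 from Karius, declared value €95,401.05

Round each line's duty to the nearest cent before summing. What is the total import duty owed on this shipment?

Line 1 (20.56, Casoria, 723 units, €102,492.48):
Base rate for 20.56 is 20%.
20.56 has an FTA preferential rate, but origin Casoria is not Karius; base rate stands.
Additional duty on 20.56 from Casoria: +7.6%. Applied ad valorem rate: 20% + 7.6% = 27.6%.
Duty = €102,492.48 × 27.6% = €28,287.92.
Line 2 (08.07, Casoria, 1,820 units, €23,478.00):
Base rate for 08.07 is 14.5%.
Additional duty on 08.07 from Casoria: +55.3%. Applied ad valorem rate: 14.5% + 55.3% = 69.8%.
Duty = €23,478.00 × 69.8% = €16,387.64.
Line 3 (20.19, Karius, 785 pairs, €95,401.05):
Base rate for 20.19 is 12% + €0.65/pair.
Origin Karius qualifies under the Hesena–Karius agreement and 20.19 is covered: preferential rate 3.5% applies instead.
Duty = €95,401.05 × 3.5% = €3,339.04.
Total = €28,287.92 + €16,387.64 + €3,339.04 = €48,014.60.

€48,014.60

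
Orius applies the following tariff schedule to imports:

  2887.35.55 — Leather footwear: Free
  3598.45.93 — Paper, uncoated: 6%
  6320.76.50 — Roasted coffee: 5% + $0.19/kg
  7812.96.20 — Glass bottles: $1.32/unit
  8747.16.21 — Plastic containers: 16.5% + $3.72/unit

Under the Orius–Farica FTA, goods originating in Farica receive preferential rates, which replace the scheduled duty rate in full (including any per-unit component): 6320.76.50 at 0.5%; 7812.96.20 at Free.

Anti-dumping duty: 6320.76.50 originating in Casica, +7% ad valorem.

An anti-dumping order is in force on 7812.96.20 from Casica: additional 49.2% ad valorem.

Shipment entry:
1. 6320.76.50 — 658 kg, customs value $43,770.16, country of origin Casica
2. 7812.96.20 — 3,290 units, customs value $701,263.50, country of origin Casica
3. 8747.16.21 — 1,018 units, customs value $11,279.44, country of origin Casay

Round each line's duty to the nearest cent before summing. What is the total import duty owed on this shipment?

Line 1 (6320.76.50, Casica, 658 kg, $43,770.16):
Base rate for 6320.76.50 is 5% + $0.19/kg.
6320.76.50 has an FTA preferential rate, but origin Casica is not Farica; base rate stands.
Additional duty on 6320.76.50 from Casica: +7%. Applied ad valorem rate: 5% + 7% = 12%.
Duty = $43,770.16 × 12% + 658 × $0.19 = $5,377.44.
Line 2 (7812.96.20, Casica, 3,290 units, $701,263.50):
Base rate for 7812.96.20 is $1.32/unit.
7812.96.20 has an FTA preferential rate, but origin Casica is not Farica; base rate stands.
Additional duty on 7812.96.20 from Casica: +49.2% ad valorem. Applied ad valorem rate = 49.2%.
Duty = $701,263.50 × 49.2% + 3,290 × $1.32 = $349,364.44.
Line 3 (8747.16.21, Casay, 1,018 units, $11,279.44):
Base rate for 8747.16.21 is 16.5% + $3.72/unit.
Duty = $11,279.44 × 16.5% + 1,018 × $3.72 = $5,648.07.
Total = $5,377.44 + $349,364.44 + $5,648.07 = $360,389.95.

$360,389.95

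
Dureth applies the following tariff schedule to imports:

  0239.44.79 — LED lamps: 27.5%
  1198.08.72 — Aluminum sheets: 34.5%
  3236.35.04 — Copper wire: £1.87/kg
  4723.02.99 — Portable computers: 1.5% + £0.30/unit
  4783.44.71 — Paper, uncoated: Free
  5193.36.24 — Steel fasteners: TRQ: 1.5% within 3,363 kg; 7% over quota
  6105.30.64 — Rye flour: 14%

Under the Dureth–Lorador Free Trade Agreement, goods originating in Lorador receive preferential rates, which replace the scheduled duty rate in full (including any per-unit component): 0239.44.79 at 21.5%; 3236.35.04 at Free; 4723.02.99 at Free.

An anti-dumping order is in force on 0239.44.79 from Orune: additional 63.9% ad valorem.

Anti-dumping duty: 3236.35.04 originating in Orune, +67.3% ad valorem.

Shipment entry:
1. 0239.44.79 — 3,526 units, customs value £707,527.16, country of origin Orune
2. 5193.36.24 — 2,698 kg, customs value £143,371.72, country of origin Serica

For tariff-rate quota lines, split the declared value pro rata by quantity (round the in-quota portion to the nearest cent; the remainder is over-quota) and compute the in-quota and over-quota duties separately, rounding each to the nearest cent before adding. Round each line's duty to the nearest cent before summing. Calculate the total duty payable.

£648,830.40

Line 1 (0239.44.79, Orune, 3,526 units, £707,527.16):
Base rate for 0239.44.79 is 27.5%.
0239.44.79 has an FTA preferential rate, but origin Orune is not Lorador; base rate stands.
Additional duty on 0239.44.79 from Orune: +63.9%. Applied ad valorem rate: 27.5% + 63.9% = 91.4%.
Duty = £707,527.16 × 91.4% = £646,679.82.
Line 2 (5193.36.24, Serica, 2,698 kg, £143,371.72):
Code 5193.36.24 is under a tariff-rate quota (threshold 3,363 kg). Quantity 2,698 kg is within the quota, so the in-quota rate 1.5% applies to the full value.
Duty = £143,371.72 × 1.5% = £2,150.58.
Total = £646,679.82 + £2,150.58 = £648,830.40.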